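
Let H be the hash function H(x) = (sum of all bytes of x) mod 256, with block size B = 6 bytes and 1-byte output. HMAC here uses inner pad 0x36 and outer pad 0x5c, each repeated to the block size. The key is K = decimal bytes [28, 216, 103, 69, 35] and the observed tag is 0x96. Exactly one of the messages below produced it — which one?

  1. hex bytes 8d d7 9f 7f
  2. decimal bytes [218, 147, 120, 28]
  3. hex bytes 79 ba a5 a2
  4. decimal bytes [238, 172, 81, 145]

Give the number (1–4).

Key decimal bytes [28, 216, 103, 69, 35] = 1c d8 67 45 23 is 5 bytes ≤ B = 6; zero-pad to 6 bytes: K' = 1c d8 67 45 23 00.
K' ⊕ ipad = 2a ee 51 73 15 36; K' ⊕ opad = 40 84 3b 19 7f 5c.
m1: inner = H(2a ee 51 73 15 36 8d d7 9f 7f) = a9; tag = H(40 84 3b 19 7f 5c a9) = 9c
m2: inner = H(2a ee 51 73 15 36 da 93 78 1c) = 28; tag = H(40 84 3b 19 7f 5c 28) = 1b
m3: inner = H(2a ee 51 73 15 36 79 ba a5 a2) = a1; tag = H(40 84 3b 19 7f 5c a1) = 94
m4: inner = H(2a ee 51 73 15 36 ee ac 51 91) = a3; tag = H(40 84 3b 19 7f 5c a3) = 96 ← matches

4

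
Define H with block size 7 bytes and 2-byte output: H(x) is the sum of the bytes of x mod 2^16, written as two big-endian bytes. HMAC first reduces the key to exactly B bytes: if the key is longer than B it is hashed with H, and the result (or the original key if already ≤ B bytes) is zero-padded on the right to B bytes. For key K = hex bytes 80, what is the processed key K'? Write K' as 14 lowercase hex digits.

Key hex bytes 80 is 1 byte ≤ B = 7; zero-pad to 7 bytes: K' = 80 00 00 00 00 00 00.

80000000000000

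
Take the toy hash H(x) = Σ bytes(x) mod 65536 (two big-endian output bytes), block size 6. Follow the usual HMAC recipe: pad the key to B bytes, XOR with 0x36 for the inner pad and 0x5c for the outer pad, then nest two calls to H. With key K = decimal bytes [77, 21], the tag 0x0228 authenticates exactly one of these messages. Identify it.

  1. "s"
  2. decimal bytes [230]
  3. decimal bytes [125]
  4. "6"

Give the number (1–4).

Key decimal bytes [77, 21] = 4d 15 is 2 bytes ≤ B = 6; zero-pad to 6 bytes: K' = 4d 15 00 00 00 00.
K' ⊕ ipad = 7b 23 36 36 36 36; K' ⊕ opad = 11 49 5c 5c 5c 5c.
m1: inner = H(7b 23 36 36 36 36 73) = 01 e9; tag = H(11 49 5c 5c 5c 5c 01 e9) = 02b4
m2: inner = H(7b 23 36 36 36 36 e6) = 02 5c; tag = H(11 49 5c 5c 5c 5c 02 5c) = 0228 ← matches
m3: inner = H(7b 23 36 36 36 36 7d) = 01 f3; tag = H(11 49 5c 5c 5c 5c 01 f3) = 02be
m4: inner = H(7b 23 36 36 36 36 36) = 01 ac; tag = H(11 49 5c 5c 5c 5c 01 ac) = 0277

2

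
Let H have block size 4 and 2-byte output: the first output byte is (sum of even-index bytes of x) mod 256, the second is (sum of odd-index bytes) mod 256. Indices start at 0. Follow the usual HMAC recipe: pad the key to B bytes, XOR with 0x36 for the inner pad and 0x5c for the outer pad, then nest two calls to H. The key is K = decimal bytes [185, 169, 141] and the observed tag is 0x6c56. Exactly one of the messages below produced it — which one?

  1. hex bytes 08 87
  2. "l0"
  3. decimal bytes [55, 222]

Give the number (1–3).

2

Key decimal bytes [185, 169, 141] = b9 a9 8d is 3 bytes ≤ B = 4; zero-pad to 4 bytes: K' = b9 a9 8d 00.
K' ⊕ ipad = 8f 9f bb 36; K' ⊕ opad = e5 f5 d1 5c.
m1: inner = H(8f 9f bb 36 08 87) = 52 5c; tag = H(e5 f5 d1 5c 52 5c) = 08ad
m2: inner = H(8f 9f bb 36 6c 30) = b6 05; tag = H(e5 f5 d1 5c b6 05) = 6c56 ← matches
m3: inner = H(8f 9f bb 36 37 de) = 81 b3; tag = H(e5 f5 d1 5c 81 b3) = 3704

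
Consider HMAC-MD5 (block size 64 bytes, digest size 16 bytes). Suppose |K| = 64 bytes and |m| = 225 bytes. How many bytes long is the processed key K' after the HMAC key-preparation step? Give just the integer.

64

Key is 64 ≤ 64 bytes, zero-padded: |K'| = 64.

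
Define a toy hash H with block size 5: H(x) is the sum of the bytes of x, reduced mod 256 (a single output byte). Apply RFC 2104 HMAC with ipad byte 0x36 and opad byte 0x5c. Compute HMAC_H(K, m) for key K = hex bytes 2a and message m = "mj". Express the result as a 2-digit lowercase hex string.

b1

Key hex bytes 2a is 1 byte ≤ B = 5; zero-pad to 5 bytes: K' = 2a 00 00 00 00.
K' ⊕ ipad = 1c 36 36 36 36.  K' ⊕ opad = 76 5c 5c 5c 5c.
Inner input = (K'⊕ipad) ∥ m = 1c 36 36 36 36 ∥ 6d 6a.
Inner hash: sum = 28+54+54+54+54+109+106 = 459; mod 256 = 203 → cb.
Outer input = (K'⊕opad) ∥ inner = 76 5c 5c 5c 5c ∥ cb.
Outer hash (tag): sum = 118+92+92+92+92+203 = 689; mod 256 = 177 → b1.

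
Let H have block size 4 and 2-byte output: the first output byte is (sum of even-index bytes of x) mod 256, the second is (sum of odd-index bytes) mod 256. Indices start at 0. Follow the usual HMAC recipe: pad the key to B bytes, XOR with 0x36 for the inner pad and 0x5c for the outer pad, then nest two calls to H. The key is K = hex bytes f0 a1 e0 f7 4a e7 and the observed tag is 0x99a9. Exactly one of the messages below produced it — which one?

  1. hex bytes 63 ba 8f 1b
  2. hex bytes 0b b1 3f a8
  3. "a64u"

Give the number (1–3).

Key hex bytes f0 a1 e0 f7 4a e7 is 6 bytes > B = 4, so hash it first: H(key) = 1a 7f, then zero-pad to 4 bytes: K' = 1a 7f 00 00.
K' ⊕ ipad = 2c 49 36 36; K' ⊕ opad = 46 23 5c 5c.
m1: inner = H(2c 49 36 36 63 ba 8f 1b) = 54 54; tag = H(46 23 5c 5c 54 54) = f6d3
m2: inner = H(2c 49 36 36 0b b1 3f a8) = ac d8; tag = H(46 23 5c 5c ac d8) = 4e57
m3: inner = H(2c 49 36 36 61 36 34 75) = f7 2a; tag = H(46 23 5c 5c f7 2a) = 99a9 ← matches

3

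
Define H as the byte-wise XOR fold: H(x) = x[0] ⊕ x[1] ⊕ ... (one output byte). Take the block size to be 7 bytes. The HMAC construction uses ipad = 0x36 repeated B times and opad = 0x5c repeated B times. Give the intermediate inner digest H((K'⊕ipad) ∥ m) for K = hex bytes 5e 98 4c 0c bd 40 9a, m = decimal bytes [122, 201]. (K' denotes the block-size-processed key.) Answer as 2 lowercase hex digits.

64

Key hex bytes 5e 98 4c 0c bd 40 9a is exactly B = 7 bytes: K' = 5e 98 4c 0c bd 40 9a.
K' ⊕ ipad = 68 ae 7a 3a 8b 76 ac.
Inner input = 68 ae 7a 3a 8b 76 ac ∥ 7a c9.
Inner hash: XOR 68⊕ae⊕7a⊕3a⊕8b⊕76⊕ac⊕7a⊕c9 = 64.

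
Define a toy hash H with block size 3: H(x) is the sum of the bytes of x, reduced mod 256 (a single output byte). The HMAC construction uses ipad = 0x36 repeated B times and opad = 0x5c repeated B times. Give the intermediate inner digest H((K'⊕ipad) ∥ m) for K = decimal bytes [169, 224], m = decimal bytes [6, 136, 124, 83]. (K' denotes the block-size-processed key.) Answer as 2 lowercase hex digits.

08

Key decimal bytes [169, 224] = a9 e0 is 2 bytes ≤ B = 3; zero-pad to 3 bytes: K' = a9 e0 00.
K' ⊕ ipad = 9f d6 36.
Inner input = 9f d6 36 ∥ 06 88 7c 53.
Inner hash: sum = 159+214+54+6+136+124+83 = 776; mod 256 = 8 → 08.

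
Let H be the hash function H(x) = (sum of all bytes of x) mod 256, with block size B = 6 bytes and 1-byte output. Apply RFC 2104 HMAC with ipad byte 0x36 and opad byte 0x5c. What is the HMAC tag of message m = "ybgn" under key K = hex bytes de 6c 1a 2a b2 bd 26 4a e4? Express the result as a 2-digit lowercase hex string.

Key hex bytes de 6c 1a 2a b2 bd 26 4a e4 is 9 bytes > B = 6, so hash it first: H(key) = 51, then zero-pad to 6 bytes: K' = 51 00 00 00 00 00.
K' ⊕ ipad = 67 36 36 36 36 36.  K' ⊕ opad = 0d 5c 5c 5c 5c 5c.
Inner input = (K'⊕ipad) ∥ m = 67 36 36 36 36 36 ∥ 79 62 67 6e.
Inner hash: sum = 103+54+54+54+54+54+121+98+103+110 = 805; mod 256 = 37 → 25.
Outer input = (K'⊕opad) ∥ inner = 0d 5c 5c 5c 5c 5c ∥ 25.
Outer hash (tag): sum = 13+92+92+92+92+92+37 = 510; mod 256 = 254 → fe.

fe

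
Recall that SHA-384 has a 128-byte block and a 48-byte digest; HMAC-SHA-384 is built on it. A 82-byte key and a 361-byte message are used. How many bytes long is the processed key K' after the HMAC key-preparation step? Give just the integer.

128

Key is 82 ≤ 128 bytes, zero-padded: |K'| = 128.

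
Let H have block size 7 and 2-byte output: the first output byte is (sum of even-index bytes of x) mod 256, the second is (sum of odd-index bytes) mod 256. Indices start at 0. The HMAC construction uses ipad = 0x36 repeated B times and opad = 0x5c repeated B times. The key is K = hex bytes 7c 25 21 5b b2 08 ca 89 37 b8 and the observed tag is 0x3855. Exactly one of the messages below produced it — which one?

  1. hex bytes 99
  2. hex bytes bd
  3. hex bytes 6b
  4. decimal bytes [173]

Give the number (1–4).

Key hex bytes 7c 25 21 5b b2 08 ca 89 37 b8 is 10 bytes > B = 7, so hash it first: H(key) = 50 c9, then zero-pad to 7 bytes: K' = 50 c9 00 00 00 00 00.
K' ⊕ ipad = 66 ff 36 36 36 36 36; K' ⊕ opad = 0c 95 5c 5c 5c 5c 5c.
m1: inner = H(66 ff 36 36 36 36 36 99) = 08 04; tag = H(0c 95 5c 5c 5c 5c 5c 08 04) = 2455
m2: inner = H(66 ff 36 36 36 36 36 bd) = 08 28; tag = H(0c 95 5c 5c 5c 5c 5c 08 28) = 4855
m3: inner = H(66 ff 36 36 36 36 36 6b) = 08 d6; tag = H(0c 95 5c 5c 5c 5c 5c 08 d6) = f655
m4: inner = H(66 ff 36 36 36 36 36 ad) = 08 18; tag = H(0c 95 5c 5c 5c 5c 5c 08 18) = 3855 ← matches

4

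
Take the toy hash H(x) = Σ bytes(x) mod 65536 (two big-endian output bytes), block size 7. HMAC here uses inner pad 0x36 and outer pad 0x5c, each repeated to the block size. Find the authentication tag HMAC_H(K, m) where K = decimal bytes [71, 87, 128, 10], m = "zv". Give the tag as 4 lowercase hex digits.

02c5

Key decimal bytes [71, 87, 128, 10] = 47 57 80 0a is 4 bytes ≤ B = 7; zero-pad to 7 bytes: K' = 47 57 80 0a 00 00 00.
K' ⊕ ipad = 71 61 b6 3c 36 36 36.  K' ⊕ opad = 1b 0b dc 56 5c 5c 5c.
Inner input = (K'⊕ipad) ∥ m = 71 61 b6 3c 36 36 36 ∥ 7a 76.
Inner hash: sum = 113+97+182+60+54+54+54+122+118 = 854 → 03 56.
Outer input = (K'⊕opad) ∥ inner = 1b 0b dc 56 5c 5c 5c ∥ 03 56.
Outer hash (tag): sum = 27+11+220+86+92+92+92+3+86 = 709 → 02 c5.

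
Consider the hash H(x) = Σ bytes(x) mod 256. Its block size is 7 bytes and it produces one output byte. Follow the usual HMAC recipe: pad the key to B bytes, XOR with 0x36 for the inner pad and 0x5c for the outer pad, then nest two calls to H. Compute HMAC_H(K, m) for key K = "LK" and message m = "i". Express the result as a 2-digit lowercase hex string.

61

Key "LK" = 4c 4b is 2 bytes ≤ B = 7; zero-pad to 7 bytes: K' = 4c 4b 00 00 00 00 00.
K' ⊕ ipad = 7a 7d 36 36 36 36 36.  K' ⊕ opad = 10 17 5c 5c 5c 5c 5c.
Inner input = (K'⊕ipad) ∥ m = 7a 7d 36 36 36 36 36 ∥ 69.
Inner hash: sum = 122+125+54+54+54+54+54+105 = 622; mod 256 = 110 → 6e.
Outer input = (K'⊕opad) ∥ inner = 10 17 5c 5c 5c 5c 5c ∥ 6e.
Outer hash (tag): sum = 16+23+92+92+92+92+92+110 = 609; mod 256 = 97 → 61.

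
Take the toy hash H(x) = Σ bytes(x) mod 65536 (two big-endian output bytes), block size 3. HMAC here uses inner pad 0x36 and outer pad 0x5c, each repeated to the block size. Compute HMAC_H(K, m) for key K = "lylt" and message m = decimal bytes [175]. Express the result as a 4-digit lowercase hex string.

0163

Key "lylt" = 6c 79 6c 74 is 4 bytes > B = 3, so hash it first: H(key) = 01 c5, then zero-pad to 3 bytes: K' = 01 c5 00.
K' ⊕ ipad = 37 f3 36.  K' ⊕ opad = 5d 99 5c.
Inner input = (K'⊕ipad) ∥ m = 37 f3 36 ∥ af.
Inner hash: sum = 55+243+54+175 = 527 → 02 0f.
Outer input = (K'⊕opad) ∥ inner = 5d 99 5c ∥ 02 0f.
Outer hash (tag): sum = 93+153+92+2+15 = 355 → 01 63.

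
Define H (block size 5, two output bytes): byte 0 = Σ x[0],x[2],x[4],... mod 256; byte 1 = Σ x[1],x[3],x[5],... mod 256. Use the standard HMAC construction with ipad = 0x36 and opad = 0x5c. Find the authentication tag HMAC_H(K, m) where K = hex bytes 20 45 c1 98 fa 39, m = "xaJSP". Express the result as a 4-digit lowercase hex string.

a7b3

Key hex bytes 20 45 c1 98 fa 39 is 6 bytes > B = 5, so hash it first: H(key) = db 16, then zero-pad to 5 bytes: K' = db 16 00 00 00.
K' ⊕ ipad = ed 20 36 36 36.  K' ⊕ opad = 87 4a 5c 5c 5c.
Inner input = (K'⊕ipad) ∥ m = ed 20 36 36 36 ∥ 78 61 4a 53 50.
Inner hash: even-index sum = 525 mod 256 = 13; odd-index sum = 360 mod 256 = 104 → 0d 68.
Outer input = (K'⊕opad) ∥ inner = 87 4a 5c 5c 5c ∥ 0d 68.
Outer hash (tag): even-index sum = 423 mod 256 = 167; odd-index sum = 179 mod 256 = 179 → a7 b3.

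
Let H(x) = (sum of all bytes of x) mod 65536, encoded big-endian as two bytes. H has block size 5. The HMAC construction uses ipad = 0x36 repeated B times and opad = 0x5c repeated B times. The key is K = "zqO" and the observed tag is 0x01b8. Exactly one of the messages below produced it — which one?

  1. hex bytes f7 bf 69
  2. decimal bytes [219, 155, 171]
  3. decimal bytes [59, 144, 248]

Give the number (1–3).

1

Key "zqO" = 7a 71 4f is 3 bytes ≤ B = 5; zero-pad to 5 bytes: K' = 7a 71 4f 00 00.
K' ⊕ ipad = 4c 47 79 36 36; K' ⊕ opad = 26 2d 13 5c 5c.
m1: inner = H(4c 47 79 36 36 f7 bf 69) = 03 97; tag = H(26 2d 13 5c 5c 03 97) = 01b8 ← matches
m2: inner = H(4c 47 79 36 36 db 9b ab) = 03 99; tag = H(26 2d 13 5c 5c 03 99) = 01ba
m3: inner = H(4c 47 79 36 36 3b 90 f8) = 03 3b; tag = H(26 2d 13 5c 5c 03 3b) = 015c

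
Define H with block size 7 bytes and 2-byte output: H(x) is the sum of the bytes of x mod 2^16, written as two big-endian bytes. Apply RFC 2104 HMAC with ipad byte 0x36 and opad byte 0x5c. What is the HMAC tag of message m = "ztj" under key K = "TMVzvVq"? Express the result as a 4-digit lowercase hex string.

Key "TMVzvVq" = 54 4d 56 7a 76 56 71 is exactly B = 7 bytes: K' = 54 4d 56 7a 76 56 71.
K' ⊕ ipad = 62 7b 60 4c 40 60 47.  K' ⊕ opad = 08 11 0a 26 2a 0a 2d.
Inner input = (K'⊕ipad) ∥ m = 62 7b 60 4c 40 60 47 ∥ 7a 74 6a.
Inner hash: sum = 98+123+96+76+64+96+71+122+116+106 = 968 → 03 c8.
Outer input = (K'⊕opad) ∥ inner = 08 11 0a 26 2a 0a 2d ∥ 03 c8.
Outer hash (tag): sum = 8+17+10+38+42+10+45+3+200 = 373 → 01 75.

0175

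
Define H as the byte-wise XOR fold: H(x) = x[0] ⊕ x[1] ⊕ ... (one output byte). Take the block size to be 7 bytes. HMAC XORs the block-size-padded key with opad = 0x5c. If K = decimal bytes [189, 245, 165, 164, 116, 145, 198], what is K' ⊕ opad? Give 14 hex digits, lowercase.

Key decimal bytes [189, 245, 165, 164, 116, 145, 198] = bd f5 a5 a4 74 91 c6 is exactly B = 7 bytes: K' = bd f5 a5 a4 74 91 c6.
XOR each byte with 0x5c: bd⊕5c=e1, f5⊕5c=a9, a5⊕5c=f9, a4⊕5c=f8, 74⊕5c=28, 91⊕5c=cd, c6⊕5c=9a.

e1a9f9f828cd9a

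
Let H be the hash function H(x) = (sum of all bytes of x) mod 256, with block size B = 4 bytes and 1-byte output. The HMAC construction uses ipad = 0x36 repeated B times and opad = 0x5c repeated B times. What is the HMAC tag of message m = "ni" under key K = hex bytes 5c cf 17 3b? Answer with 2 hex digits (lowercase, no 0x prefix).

Key hex bytes 5c cf 17 3b is exactly B = 4 bytes: K' = 5c cf 17 3b.
K' ⊕ ipad = 6a f9 21 0d.  K' ⊕ opad = 00 93 4b 67.
Inner input = (K'⊕ipad) ∥ m = 6a f9 21 0d ∥ 6e 69.
Inner hash: sum = 106+249+33+13+110+105 = 616; mod 256 = 104 → 68.
Outer input = (K'⊕opad) ∥ inner = 00 93 4b 67 ∥ 68.
Outer hash (tag): sum = 0+147+75+103+104 = 429; mod 256 = 173 → ad.

ad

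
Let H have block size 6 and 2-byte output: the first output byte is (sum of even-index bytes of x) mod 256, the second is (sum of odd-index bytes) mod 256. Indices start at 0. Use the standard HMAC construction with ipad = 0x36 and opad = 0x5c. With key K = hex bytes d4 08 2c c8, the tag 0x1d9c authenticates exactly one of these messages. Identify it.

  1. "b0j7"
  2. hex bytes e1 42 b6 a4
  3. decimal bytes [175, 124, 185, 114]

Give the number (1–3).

Key hex bytes d4 08 2c c8 is 4 bytes ≤ B = 6; zero-pad to 6 bytes: K' = d4 08 2c c8 00 00.
K' ⊕ ipad = e2 3e 1a fe 36 36; K' ⊕ opad = 88 54 70 94 5c 5c.
m1: inner = H(e2 3e 1a fe 36 36 62 30 6a 37) = fe d9; tag = H(88 54 70 94 5c 5c fe d9) = 521d
m2: inner = H(e2 3e 1a fe 36 36 e1 42 b6 a4) = c9 58; tag = H(88 54 70 94 5c 5c c9 58) = 1d9c ← matches
m3: inner = H(e2 3e 1a fe 36 36 af 7c b9 72) = 9a 60; tag = H(88 54 70 94 5c 5c 9a 60) = eea4

2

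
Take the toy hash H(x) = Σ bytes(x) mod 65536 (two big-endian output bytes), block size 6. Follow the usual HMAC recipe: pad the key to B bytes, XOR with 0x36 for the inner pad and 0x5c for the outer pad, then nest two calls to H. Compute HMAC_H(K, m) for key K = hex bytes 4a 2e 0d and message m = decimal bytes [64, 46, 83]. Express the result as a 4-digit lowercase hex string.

0221

Key hex bytes 4a 2e 0d is 3 bytes ≤ B = 6; zero-pad to 6 bytes: K' = 4a 2e 0d 00 00 00.
K' ⊕ ipad = 7c 18 3b 36 36 36.  K' ⊕ opad = 16 72 51 5c 5c 5c.
Inner input = (K'⊕ipad) ∥ m = 7c 18 3b 36 36 36 ∥ 40 2e 53.
Inner hash: sum = 124+24+59+54+54+54+64+46+83 = 562 → 02 32.
Outer input = (K'⊕opad) ∥ inner = 16 72 51 5c 5c 5c ∥ 02 32.
Outer hash (tag): sum = 22+114+81+92+92+92+2+50 = 545 → 02 21.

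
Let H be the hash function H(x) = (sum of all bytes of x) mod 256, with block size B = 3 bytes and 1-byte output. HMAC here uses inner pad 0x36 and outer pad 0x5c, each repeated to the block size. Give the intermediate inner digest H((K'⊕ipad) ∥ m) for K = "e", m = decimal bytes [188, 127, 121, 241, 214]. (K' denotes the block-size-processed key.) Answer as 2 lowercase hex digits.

3a

Key "e" = 65 is 1 byte ≤ B = 3; zero-pad to 3 bytes: K' = 65 00 00.
K' ⊕ ipad = 53 36 36.
Inner input = 53 36 36 ∥ bc 7f 79 f1 d6.
Inner hash: sum = 83+54+54+188+127+121+241+214 = 1082; mod 256 = 58 → 3a.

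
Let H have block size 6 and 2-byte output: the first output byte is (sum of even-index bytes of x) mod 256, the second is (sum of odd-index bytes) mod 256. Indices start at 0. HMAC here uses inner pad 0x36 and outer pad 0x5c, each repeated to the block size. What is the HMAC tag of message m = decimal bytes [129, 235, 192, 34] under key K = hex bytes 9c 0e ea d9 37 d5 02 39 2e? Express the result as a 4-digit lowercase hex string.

f19d

Key hex bytes 9c 0e ea d9 37 d5 02 39 2e is 9 bytes > B = 6, so hash it first: H(key) = ed f5, then zero-pad to 6 bytes: K' = ed f5 00 00 00 00.
K' ⊕ ipad = db c3 36 36 36 36.  K' ⊕ opad = b1 a9 5c 5c 5c 5c.
Inner input = (K'⊕ipad) ∥ m = db c3 36 36 36 36 ∥ 81 eb c0 22.
Inner hash: even-index sum = 648 mod 256 = 136; odd-index sum = 572 mod 256 = 60 → 88 3c.
Outer input = (K'⊕opad) ∥ inner = b1 a9 5c 5c 5c 5c ∥ 88 3c.
Outer hash (tag): even-index sum = 497 mod 256 = 241; odd-index sum = 413 mod 256 = 157 → f1 9d.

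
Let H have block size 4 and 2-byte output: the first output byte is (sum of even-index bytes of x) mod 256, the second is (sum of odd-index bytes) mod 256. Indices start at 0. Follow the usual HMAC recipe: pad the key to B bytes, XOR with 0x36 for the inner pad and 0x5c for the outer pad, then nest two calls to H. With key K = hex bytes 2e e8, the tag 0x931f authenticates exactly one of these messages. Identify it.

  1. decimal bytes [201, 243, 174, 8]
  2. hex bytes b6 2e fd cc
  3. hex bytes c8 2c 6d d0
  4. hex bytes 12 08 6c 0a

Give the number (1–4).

1

Key hex bytes 2e e8 is 2 bytes ≤ B = 4; zero-pad to 4 bytes: K' = 2e e8 00 00.
K' ⊕ ipad = 18 de 36 36; K' ⊕ opad = 72 b4 5c 5c.
m1: inner = H(18 de 36 36 c9 f3 ae 08) = c5 0f; tag = H(72 b4 5c 5c c5 0f) = 931f ← matches
m2: inner = H(18 de 36 36 b6 2e fd cc) = 01 0e; tag = H(72 b4 5c 5c 01 0e) = cf1e
m3: inner = H(18 de 36 36 c8 2c 6d d0) = 83 10; tag = H(72 b4 5c 5c 83 10) = 5120
m4: inner = H(18 de 36 36 12 08 6c 0a) = cc 26; tag = H(72 b4 5c 5c cc 26) = 9a36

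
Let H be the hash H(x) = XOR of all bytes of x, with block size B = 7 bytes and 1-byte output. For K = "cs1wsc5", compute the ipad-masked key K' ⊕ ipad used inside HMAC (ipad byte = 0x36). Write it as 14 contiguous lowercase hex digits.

55450741455503

Key "cs1wsc5" = 63 73 31 77 73 63 35 is exactly B = 7 bytes: K' = 63 73 31 77 73 63 35.
XOR each byte with 0x36: 63⊕36=55, 73⊕36=45, 31⊕36=07, 77⊕36=41, 73⊕36=45, 63⊕36=55, 35⊕36=03.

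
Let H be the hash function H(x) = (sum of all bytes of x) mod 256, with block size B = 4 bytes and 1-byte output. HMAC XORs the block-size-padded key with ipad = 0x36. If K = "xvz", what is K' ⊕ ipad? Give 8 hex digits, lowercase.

4e404c36

Key "xvz" = 78 76 7a is 3 bytes ≤ B = 4; zero-pad to 4 bytes: K' = 78 76 7a 00.
XOR each byte with 0x36: 78⊕36=4e, 76⊕36=40, 7a⊕36=4c, 00⊕36=36.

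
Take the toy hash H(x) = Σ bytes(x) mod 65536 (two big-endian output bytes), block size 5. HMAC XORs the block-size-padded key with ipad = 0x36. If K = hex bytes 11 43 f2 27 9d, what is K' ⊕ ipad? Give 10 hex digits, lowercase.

Key hex bytes 11 43 f2 27 9d is exactly B = 5 bytes: K' = 11 43 f2 27 9d.
XOR each byte with 0x36: 11⊕36=27, 43⊕36=75, f2⊕36=c4, 27⊕36=11, 9d⊕36=ab.

2775c411ab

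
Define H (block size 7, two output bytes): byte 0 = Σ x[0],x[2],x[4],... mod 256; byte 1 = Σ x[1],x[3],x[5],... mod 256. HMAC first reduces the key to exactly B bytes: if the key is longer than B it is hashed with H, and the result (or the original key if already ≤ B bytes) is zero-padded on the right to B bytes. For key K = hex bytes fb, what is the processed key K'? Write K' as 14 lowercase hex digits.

Key hex bytes fb is 1 byte ≤ B = 7; zero-pad to 7 bytes: K' = fb 00 00 00 00 00 00.

fb000000000000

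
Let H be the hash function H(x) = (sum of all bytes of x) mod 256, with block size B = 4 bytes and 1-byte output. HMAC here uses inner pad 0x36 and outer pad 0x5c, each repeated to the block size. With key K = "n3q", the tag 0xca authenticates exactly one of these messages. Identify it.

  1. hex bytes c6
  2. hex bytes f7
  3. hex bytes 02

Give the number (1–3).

1

Key "n3q" = 6e 33 71 is 3 bytes ≤ B = 4; zero-pad to 4 bytes: K' = 6e 33 71 00.
K' ⊕ ipad = 58 05 47 36; K' ⊕ opad = 32 6f 2d 5c.
m1: inner = H(58 05 47 36 c6) = a0; tag = H(32 6f 2d 5c a0) = ca ← matches
m2: inner = H(58 05 47 36 f7) = d1; tag = H(32 6f 2d 5c d1) = fb
m3: inner = H(58 05 47 36 02) = dc; tag = H(32 6f 2d 5c dc) = 06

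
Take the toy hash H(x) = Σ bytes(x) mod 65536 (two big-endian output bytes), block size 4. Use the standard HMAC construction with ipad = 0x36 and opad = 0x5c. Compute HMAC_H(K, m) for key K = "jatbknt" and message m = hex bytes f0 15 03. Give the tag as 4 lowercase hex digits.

024a

Key "jatbknt" = 6a 61 74 62 6b 6e 74 is 7 bytes > B = 4, so hash it first: H(key) = 02 ee, then zero-pad to 4 bytes: K' = 02 ee 00 00.
K' ⊕ ipad = 34 d8 36 36.  K' ⊕ opad = 5e b2 5c 5c.
Inner input = (K'⊕ipad) ∥ m = 34 d8 36 36 ∥ f0 15 03.
Inner hash: sum = 52+216+54+54+240+21+3 = 640 → 02 80.
Outer input = (K'⊕opad) ∥ inner = 5e b2 5c 5c ∥ 02 80.
Outer hash (tag): sum = 94+178+92+92+2+128 = 586 → 02 4a.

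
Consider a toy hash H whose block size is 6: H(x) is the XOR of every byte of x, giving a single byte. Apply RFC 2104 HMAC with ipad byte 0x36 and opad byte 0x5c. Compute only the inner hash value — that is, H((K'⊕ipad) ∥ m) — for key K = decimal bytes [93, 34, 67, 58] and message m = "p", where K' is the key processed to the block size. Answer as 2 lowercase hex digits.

Key decimal bytes [93, 34, 67, 58] = 5d 22 43 3a is 4 bytes ≤ B = 6; zero-pad to 6 bytes: K' = 5d 22 43 3a 00 00.
K' ⊕ ipad = 6b 14 75 0c 36 36.
Inner input = 6b 14 75 0c 36 36 ∥ 70.
Inner hash: XOR 6b⊕14⊕75⊕0c⊕36⊕36⊕70 = 76.

76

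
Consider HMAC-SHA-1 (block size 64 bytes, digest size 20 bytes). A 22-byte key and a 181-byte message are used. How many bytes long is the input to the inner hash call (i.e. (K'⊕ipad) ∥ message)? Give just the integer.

245

Key is 22 ≤ 64 bytes, zero-padded: |K'| = 64.
Inner input = (K'⊕ipad) ∥ m → 64 + 181 = 245 bytes.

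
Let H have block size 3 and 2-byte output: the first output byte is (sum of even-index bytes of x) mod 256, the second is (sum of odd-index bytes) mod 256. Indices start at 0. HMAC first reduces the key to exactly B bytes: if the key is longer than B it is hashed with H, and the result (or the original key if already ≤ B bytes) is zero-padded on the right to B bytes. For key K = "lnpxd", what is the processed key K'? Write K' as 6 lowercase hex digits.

|K| = 5 > B = 3, so first hash the key.
H(K): even-index sum = 320 mod 256 = 64; odd-index sum = 230 mod 256 = 230 → 40 e6.
Zero-pad H(K) = 40 e6 to 3 bytes: K' = 40 e6 00.

40e600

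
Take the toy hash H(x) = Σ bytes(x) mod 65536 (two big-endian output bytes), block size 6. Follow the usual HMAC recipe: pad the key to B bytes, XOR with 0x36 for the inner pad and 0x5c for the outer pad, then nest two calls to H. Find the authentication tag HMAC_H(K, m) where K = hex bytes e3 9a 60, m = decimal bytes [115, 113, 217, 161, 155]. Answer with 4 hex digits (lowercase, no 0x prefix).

Key hex bytes e3 9a 60 is 3 bytes ≤ B = 6; zero-pad to 6 bytes: K' = e3 9a 60 00 00 00.
K' ⊕ ipad = d5 ac 56 36 36 36.  K' ⊕ opad = bf c6 3c 5c 5c 5c.
Inner input = (K'⊕ipad) ∥ m = d5 ac 56 36 36 36 ∥ 73 71 d9 a1 9b.
Inner hash: sum = 213+172+86+54+54+54+115+113+217+161+155 = 1394 → 05 72.
Outer input = (K'⊕opad) ∥ inner = bf c6 3c 5c 5c 5c ∥ 05 72.
Outer hash (tag): sum = 191+198+60+92+92+92+5+114 = 844 → 03 4c.

034c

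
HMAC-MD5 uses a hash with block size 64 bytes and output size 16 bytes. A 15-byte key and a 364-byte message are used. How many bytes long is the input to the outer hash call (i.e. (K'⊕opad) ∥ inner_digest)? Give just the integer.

Key is 15 ≤ 64 bytes, zero-padded: |K'| = 64.
Outer input = (K'⊕opad) ∥ H(inner) → 64 + 16 = 80 bytes.

80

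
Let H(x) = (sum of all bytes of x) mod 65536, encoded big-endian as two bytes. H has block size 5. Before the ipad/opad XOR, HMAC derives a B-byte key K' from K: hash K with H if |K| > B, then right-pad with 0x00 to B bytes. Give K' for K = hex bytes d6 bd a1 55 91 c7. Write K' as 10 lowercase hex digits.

|K| = 6 > B = 5, so first hash the key.
H(K): sum = 214+189+161+85+145+199 = 993 → 03 e1.
Zero-pad H(K) = 03 e1 to 5 bytes: K' = 03 e1 00 00 00.

03e1000000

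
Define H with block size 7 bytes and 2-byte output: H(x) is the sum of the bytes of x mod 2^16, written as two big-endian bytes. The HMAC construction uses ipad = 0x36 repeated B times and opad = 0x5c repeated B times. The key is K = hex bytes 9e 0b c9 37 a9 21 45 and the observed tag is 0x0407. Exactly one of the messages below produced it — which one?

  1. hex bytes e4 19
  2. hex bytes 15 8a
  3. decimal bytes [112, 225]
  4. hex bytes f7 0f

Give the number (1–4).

Key hex bytes 9e 0b c9 37 a9 21 45 is exactly B = 7 bytes: K' = 9e 0b c9 37 a9 21 45.
K' ⊕ ipad = a8 3d ff 01 9f 17 73; K' ⊕ opad = c2 57 95 6b f5 7d 19.
m1: inner = H(a8 3d ff 01 9f 17 73 e4 19) = 04 0b; tag = H(c2 57 95 6b f5 7d 19 04 0b) = 03b3
m2: inner = H(a8 3d ff 01 9f 17 73 15 8a) = 03 ad; tag = H(c2 57 95 6b f5 7d 19 03 ad) = 0454
m3: inner = H(a8 3d ff 01 9f 17 73 70 e1) = 04 5f; tag = H(c2 57 95 6b f5 7d 19 04 5f) = 0407 ← matches
m4: inner = H(a8 3d ff 01 9f 17 73 f7 0f) = 04 14; tag = H(c2 57 95 6b f5 7d 19 04 14) = 03bc

3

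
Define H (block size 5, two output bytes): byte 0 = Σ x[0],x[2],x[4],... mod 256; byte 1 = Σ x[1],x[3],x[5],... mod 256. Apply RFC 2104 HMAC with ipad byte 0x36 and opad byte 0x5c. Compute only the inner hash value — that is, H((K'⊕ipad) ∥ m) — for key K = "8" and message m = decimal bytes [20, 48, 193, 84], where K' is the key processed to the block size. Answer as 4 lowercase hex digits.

fe41

Key "8" = 38 is 1 byte ≤ B = 5; zero-pad to 5 bytes: K' = 38 00 00 00 00.
K' ⊕ ipad = 0e 36 36 36 36.
Inner input = 0e 36 36 36 36 ∥ 14 30 c1 54.
Inner hash: even-index sum = 254 mod 256 = 254; odd-index sum = 321 mod 256 = 65 → fe 41.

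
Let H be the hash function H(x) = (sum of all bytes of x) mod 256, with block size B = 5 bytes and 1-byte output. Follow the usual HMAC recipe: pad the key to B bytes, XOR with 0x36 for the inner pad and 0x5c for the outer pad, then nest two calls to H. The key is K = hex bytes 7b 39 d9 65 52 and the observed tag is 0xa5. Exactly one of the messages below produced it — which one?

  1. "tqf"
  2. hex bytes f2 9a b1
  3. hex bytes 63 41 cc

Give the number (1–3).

Key hex bytes 7b 39 d9 65 52 is exactly B = 5 bytes: K' = 7b 39 d9 65 52.
K' ⊕ ipad = 4d 0f ef 53 64; K' ⊕ opad = 27 65 85 39 0e.
m1: inner = H(4d 0f ef 53 64 74 71 66) = 4d; tag = H(27 65 85 39 0e 4d) = a5 ← matches
m2: inner = H(4d 0f ef 53 64 f2 9a b1) = 3f; tag = H(27 65 85 39 0e 3f) = 97
m3: inner = H(4d 0f ef 53 64 63 41 cc) = 72; tag = H(27 65 85 39 0e 72) = ca

1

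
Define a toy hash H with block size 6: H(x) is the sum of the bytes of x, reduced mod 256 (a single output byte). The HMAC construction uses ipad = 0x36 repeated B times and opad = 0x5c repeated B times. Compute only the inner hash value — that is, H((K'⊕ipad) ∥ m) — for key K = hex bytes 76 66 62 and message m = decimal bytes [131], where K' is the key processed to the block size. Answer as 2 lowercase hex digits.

09

Key hex bytes 76 66 62 is 3 bytes ≤ B = 6; zero-pad to 6 bytes: K' = 76 66 62 00 00 00.
K' ⊕ ipad = 40 50 54 36 36 36.
Inner input = 40 50 54 36 36 36 ∥ 83.
Inner hash: sum = 64+80+84+54+54+54+131 = 521; mod 256 = 9 → 09.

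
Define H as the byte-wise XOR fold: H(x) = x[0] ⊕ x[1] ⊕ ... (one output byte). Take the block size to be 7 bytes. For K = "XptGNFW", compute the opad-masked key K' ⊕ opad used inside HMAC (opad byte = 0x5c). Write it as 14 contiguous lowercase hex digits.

Key "XptGNFW" = 58 70 74 47 4e 46 57 is exactly B = 7 bytes: K' = 58 70 74 47 4e 46 57.
XOR each byte with 0x5c: 58⊕5c=04, 70⊕5c=2c, 74⊕5c=28, 47⊕5c=1b, 4e⊕5c=12, 46⊕5c=1a, 57⊕5c=0b.

042c281b121a0b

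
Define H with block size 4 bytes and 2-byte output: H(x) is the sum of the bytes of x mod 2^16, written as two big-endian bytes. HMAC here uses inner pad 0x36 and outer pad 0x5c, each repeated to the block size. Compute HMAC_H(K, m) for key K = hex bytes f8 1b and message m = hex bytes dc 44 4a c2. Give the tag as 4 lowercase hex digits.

Key hex bytes f8 1b is 2 bytes ≤ B = 4; zero-pad to 4 bytes: K' = f8 1b 00 00.
K' ⊕ ipad = ce 2d 36 36.  K' ⊕ opad = a4 47 5c 5c.
Inner input = (K'⊕ipad) ∥ m = ce 2d 36 36 ∥ dc 44 4a c2.
Inner hash: sum = 206+45+54+54+220+68+74+194 = 915 → 03 93.
Outer input = (K'⊕opad) ∥ inner = a4 47 5c 5c ∥ 03 93.
Outer hash (tag): sum = 164+71+92+92+3+147 = 569 → 02 39.

0239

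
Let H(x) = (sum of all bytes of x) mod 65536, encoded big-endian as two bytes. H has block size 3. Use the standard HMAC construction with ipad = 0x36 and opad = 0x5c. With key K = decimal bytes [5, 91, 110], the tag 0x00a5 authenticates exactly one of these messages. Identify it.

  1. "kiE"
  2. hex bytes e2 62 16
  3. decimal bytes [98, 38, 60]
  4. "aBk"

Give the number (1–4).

Key decimal bytes [5, 91, 110] = 05 5b 6e is exactly B = 3 bytes: K' = 05 5b 6e.
K' ⊕ ipad = 33 6d 58; K' ⊕ opad = 59 07 32.
m1: inner = H(33 6d 58 6b 69 45) = 02 11; tag = H(59 07 32 02 11) = 00a5 ← matches
m2: inner = H(33 6d 58 e2 62 16) = 02 52; tag = H(59 07 32 02 52) = 00e6
m3: inner = H(33 6d 58 62 26 3c) = 01 bc; tag = H(59 07 32 01 bc) = 014f
m4: inner = H(33 6d 58 61 42 6b) = 02 06; tag = H(59 07 32 02 06) = 009a

1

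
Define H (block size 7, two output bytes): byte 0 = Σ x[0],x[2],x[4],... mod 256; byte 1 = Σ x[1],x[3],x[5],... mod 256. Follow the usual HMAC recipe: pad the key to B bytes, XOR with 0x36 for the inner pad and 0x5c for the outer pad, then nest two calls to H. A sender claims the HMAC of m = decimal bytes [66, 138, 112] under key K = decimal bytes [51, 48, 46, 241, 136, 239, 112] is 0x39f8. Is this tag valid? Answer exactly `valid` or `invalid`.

invalid

Key decimal bytes [51, 48, 46, 241, 136, 239, 112] = 33 30 2e f1 88 ef 70 is exactly B = 7 bytes: K' = 33 30 2e f1 88 ef 70.
K' ⊕ ipad = 05 06 18 c7 be d9 46; K' ⊕ opad = 6f 6c 72 ad d4 b3 2c.
Inner hash: even-index sum = 427 mod 256 = 171; odd-index sum = 600 mod 256 = 88 → ab 58.
Outer hash (recomputed tag): even-index sum = 569 mod 256 = 57; odd-index sum = 631 mod 256 = 119 → 39 77.
Recomputed tag = 3977; claimed = 39f8 → mismatch.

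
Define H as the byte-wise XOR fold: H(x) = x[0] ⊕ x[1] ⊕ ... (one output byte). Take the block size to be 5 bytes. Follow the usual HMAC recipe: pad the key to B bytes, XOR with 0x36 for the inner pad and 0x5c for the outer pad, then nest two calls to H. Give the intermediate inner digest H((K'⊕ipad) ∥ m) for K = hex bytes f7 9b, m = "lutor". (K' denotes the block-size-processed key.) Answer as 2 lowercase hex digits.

2a

Key hex bytes f7 9b is 2 bytes ≤ B = 5; zero-pad to 5 bytes: K' = f7 9b 00 00 00.
K' ⊕ ipad = c1 ad 36 36 36.
Inner input = c1 ad 36 36 36 ∥ 6c 75 74 6f 72.
Inner hash: XOR c1⊕ad⊕36⊕36⊕36⊕6c⊕75⊕74⊕6f⊕72 = 2a.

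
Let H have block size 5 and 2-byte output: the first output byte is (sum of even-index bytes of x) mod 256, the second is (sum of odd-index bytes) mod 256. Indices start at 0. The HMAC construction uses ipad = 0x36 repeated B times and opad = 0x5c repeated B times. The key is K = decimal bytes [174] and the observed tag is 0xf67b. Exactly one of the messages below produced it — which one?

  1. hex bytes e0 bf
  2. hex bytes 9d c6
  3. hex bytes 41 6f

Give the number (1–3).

1

Key decimal bytes [174] = ae is 1 byte ≤ B = 5; zero-pad to 5 bytes: K' = ae 00 00 00 00.
K' ⊕ ipad = 98 36 36 36 36; K' ⊕ opad = f2 5c 5c 5c 5c.
m1: inner = H(98 36 36 36 36 e0 bf) = c3 4c; tag = H(f2 5c 5c 5c 5c c3 4c) = f67b ← matches
m2: inner = H(98 36 36 36 36 9d c6) = ca 09; tag = H(f2 5c 5c 5c 5c ca 09) = b382
m3: inner = H(98 36 36 36 36 41 6f) = 73 ad; tag = H(f2 5c 5c 5c 5c 73 ad) = 572b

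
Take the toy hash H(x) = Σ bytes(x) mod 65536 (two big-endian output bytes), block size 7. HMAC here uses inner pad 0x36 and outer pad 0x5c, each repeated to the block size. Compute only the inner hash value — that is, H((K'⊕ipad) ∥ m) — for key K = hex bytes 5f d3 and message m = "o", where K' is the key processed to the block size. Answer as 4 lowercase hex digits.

Key hex bytes 5f d3 is 2 bytes ≤ B = 7; zero-pad to 7 bytes: K' = 5f d3 00 00 00 00 00.
K' ⊕ ipad = 69 e5 36 36 36 36 36.
Inner input = 69 e5 36 36 36 36 36 ∥ 6f.
Inner hash: sum = 105+229+54+54+54+54+54+111 = 715 → 02 cb.

02cb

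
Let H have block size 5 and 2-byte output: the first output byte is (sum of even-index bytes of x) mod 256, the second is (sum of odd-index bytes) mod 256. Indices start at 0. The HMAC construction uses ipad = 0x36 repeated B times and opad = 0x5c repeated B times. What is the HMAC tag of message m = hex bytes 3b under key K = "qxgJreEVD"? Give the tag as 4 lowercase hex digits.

Key "qxgJreEVD" = 71 78 67 4a 72 65 45 56 44 is 9 bytes > B = 5, so hash it first: H(key) = d3 7d, then zero-pad to 5 bytes: K' = d3 7d 00 00 00.
K' ⊕ ipad = e5 4b 36 36 36.  K' ⊕ opad = 8f 21 5c 5c 5c.
Inner input = (K'⊕ipad) ∥ m = e5 4b 36 36 36 ∥ 3b.
Inner hash: even-index sum = 337 mod 256 = 81; odd-index sum = 188 mod 256 = 188 → 51 bc.
Outer input = (K'⊕opad) ∥ inner = 8f 21 5c 5c 5c ∥ 51 bc.
Outer hash (tag): even-index sum = 515 mod 256 = 3; odd-index sum = 206 mod 256 = 206 → 03 ce.

03ce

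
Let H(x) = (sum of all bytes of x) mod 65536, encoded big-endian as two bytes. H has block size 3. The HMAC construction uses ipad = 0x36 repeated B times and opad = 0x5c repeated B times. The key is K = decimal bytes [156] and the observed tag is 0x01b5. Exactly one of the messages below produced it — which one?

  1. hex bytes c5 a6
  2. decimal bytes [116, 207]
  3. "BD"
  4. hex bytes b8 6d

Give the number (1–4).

Key decimal bytes [156] = 9c is 1 byte ≤ B = 3; zero-pad to 3 bytes: K' = 9c 00 00.
K' ⊕ ipad = aa 36 36; K' ⊕ opad = c0 5c 5c.
m1: inner = H(aa 36 36 c5 a6) = 02 81; tag = H(c0 5c 5c 02 81) = 01fb
m2: inner = H(aa 36 36 74 cf) = 02 59; tag = H(c0 5c 5c 02 59) = 01d3
m3: inner = H(aa 36 36 42 44) = 01 9c; tag = H(c0 5c 5c 01 9c) = 0215
m4: inner = H(aa 36 36 b8 6d) = 02 3b; tag = H(c0 5c 5c 02 3b) = 01b5 ← matches

4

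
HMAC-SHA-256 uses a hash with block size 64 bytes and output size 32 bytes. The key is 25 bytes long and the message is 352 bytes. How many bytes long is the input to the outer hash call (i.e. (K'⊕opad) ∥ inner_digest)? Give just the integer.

96

Key is 25 ≤ 64 bytes, zero-padded: |K'| = 64.
Outer input = (K'⊕opad) ∥ H(inner) → 64 + 32 = 96 bytes.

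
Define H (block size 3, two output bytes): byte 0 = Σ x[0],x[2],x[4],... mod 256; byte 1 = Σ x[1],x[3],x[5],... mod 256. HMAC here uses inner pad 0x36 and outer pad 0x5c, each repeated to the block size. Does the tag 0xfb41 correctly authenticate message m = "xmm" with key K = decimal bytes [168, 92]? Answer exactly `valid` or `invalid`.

Key decimal bytes [168, 92] = a8 5c is 2 bytes ≤ B = 3; zero-pad to 3 bytes: K' = a8 5c 00.
K' ⊕ ipad = 9e 6a 36; K' ⊕ opad = f4 00 5c.
Inner hash: even-index sum = 321 mod 256 = 65; odd-index sum = 335 mod 256 = 79 → 41 4f.
Outer hash (recomputed tag): even-index sum = 415 mod 256 = 159; odd-index sum = 65 mod 256 = 65 → 9f 41.
Recomputed tag = 9f41; claimed = fb41 → mismatch.

invalid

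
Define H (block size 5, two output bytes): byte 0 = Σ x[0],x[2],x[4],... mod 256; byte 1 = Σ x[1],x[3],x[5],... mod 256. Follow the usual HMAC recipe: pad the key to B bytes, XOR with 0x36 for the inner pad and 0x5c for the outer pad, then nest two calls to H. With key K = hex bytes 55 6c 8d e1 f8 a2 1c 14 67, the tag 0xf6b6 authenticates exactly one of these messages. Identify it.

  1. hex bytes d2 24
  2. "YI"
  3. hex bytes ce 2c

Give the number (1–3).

Key hex bytes 55 6c 8d e1 f8 a2 1c 14 67 is 9 bytes > B = 5, so hash it first: H(key) = 5d 03, then zero-pad to 5 bytes: K' = 5d 03 00 00 00.
K' ⊕ ipad = 6b 35 36 36 36; K' ⊕ opad = 01 5f 5c 5c 5c.
m1: inner = H(6b 35 36 36 36 d2 24) = fb 3d; tag = H(01 5f 5c 5c 5c fb 3d) = f6b6 ← matches
m2: inner = H(6b 35 36 36 36 59 49) = 20 c4; tag = H(01 5f 5c 5c 5c 20 c4) = 7ddb
m3: inner = H(6b 35 36 36 36 ce 2c) = 03 39; tag = H(01 5f 5c 5c 5c 03 39) = f2be

1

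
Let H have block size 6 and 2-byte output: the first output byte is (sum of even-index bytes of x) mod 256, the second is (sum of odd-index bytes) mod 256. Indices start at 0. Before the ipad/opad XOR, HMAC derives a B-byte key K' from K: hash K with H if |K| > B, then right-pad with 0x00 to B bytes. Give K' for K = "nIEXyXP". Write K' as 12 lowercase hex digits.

|K| = 7 > B = 6, so first hash the key.
H(K): even-index sum = 380 mod 256 = 124; odd-index sum = 249 mod 256 = 249 → 7c f9.
Zero-pad H(K) = 7c f9 to 6 bytes: K' = 7c f9 00 00 00 00.

7cf900000000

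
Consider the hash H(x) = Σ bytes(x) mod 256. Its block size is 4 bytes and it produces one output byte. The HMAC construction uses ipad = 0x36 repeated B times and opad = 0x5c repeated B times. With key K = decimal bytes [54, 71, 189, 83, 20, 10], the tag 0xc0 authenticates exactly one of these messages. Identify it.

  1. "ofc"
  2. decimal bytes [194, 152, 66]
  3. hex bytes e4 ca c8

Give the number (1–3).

3

Key decimal bytes [54, 71, 189, 83, 20, 10] = 36 47 bd 53 14 0a is 6 bytes > B = 4, so hash it first: H(key) = ab, then zero-pad to 4 bytes: K' = ab 00 00 00.
K' ⊕ ipad = 9d 36 36 36; K' ⊕ opad = f7 5c 5c 5c.
m1: inner = H(9d 36 36 36 6f 66 63) = 77; tag = H(f7 5c 5c 5c 77) = 82
m2: inner = H(9d 36 36 36 c2 98 42) = db; tag = H(f7 5c 5c 5c db) = e6
m3: inner = H(9d 36 36 36 e4 ca c8) = b5; tag = H(f7 5c 5c 5c b5) = c0 ← matches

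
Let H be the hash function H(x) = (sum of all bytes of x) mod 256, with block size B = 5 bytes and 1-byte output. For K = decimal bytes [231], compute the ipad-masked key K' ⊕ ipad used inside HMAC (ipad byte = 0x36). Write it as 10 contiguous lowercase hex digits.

d136363636

Key decimal bytes [231] = e7 is 1 byte ≤ B = 5; zero-pad to 5 bytes: K' = e7 00 00 00 00.
XOR each byte with 0x36: e7⊕36=d1, 00⊕36=36, 00⊕36=36, 00⊕36=36, 00⊕36=36.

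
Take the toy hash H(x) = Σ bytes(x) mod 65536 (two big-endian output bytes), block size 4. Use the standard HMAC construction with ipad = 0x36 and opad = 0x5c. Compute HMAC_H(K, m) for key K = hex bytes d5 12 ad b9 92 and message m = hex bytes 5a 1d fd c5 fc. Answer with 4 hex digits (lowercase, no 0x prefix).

Key hex bytes d5 12 ad b9 92 is 5 bytes > B = 4, so hash it first: H(key) = 02 df, then zero-pad to 4 bytes: K' = 02 df 00 00.
K' ⊕ ipad = 34 e9 36 36.  K' ⊕ opad = 5e 83 5c 5c.
Inner input = (K'⊕ipad) ∥ m = 34 e9 36 36 ∥ 5a 1d fd c5 fc.
Inner hash: sum = 52+233+54+54+90+29+253+197+252 = 1214 → 04 be.
Outer input = (K'⊕opad) ∥ inner = 5e 83 5c 5c ∥ 04 be.
Outer hash (tag): sum = 94+131+92+92+4+190 = 603 → 02 5b.

025b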